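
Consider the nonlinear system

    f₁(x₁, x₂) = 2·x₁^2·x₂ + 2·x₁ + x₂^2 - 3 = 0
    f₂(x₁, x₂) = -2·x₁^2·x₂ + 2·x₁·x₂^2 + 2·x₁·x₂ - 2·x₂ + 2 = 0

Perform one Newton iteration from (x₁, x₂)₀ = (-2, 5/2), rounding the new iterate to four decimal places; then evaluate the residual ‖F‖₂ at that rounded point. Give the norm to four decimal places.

10.7280

At (-2, 5/2): F = (19.2500, -58.0000).
Jacobian J = [[4·x₁·x₂ + 2, 2·x₁^2 + 2·x₂], [-4·x₁·x₂ + 2·x₂^2 + 2·x₂, -2·x₁^2 + 4·x₁·x₂ + 2·x₁ - 2]].
At the point, J = [[-18.0000, 13.0000], [37.5000, -34.0000]] (det J = 124.5000).
Solving J·Δ = −F gives Δ = (-0.7992, -2.5873).
Then the next iterate is (x₁, x₂)₁ = (-2.7992, -0.0873).
Re-evaluating at (-2.7992, -0.0873): F = (-9.958861, 3.988755), so ‖F‖₂ = 10.7280.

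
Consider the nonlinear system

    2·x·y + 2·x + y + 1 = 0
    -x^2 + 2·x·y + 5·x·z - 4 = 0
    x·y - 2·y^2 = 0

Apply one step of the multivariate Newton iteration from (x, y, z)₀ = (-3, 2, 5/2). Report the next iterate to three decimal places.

At (-3, 2, 5/2): F = (-15.000, -62.500, -14.000).
Jacobian J = [[2·y + 2, 2·x + 1, 0], [-2·x + 2·y + 5·z, 2·x, 5·x], [y, x - 4·y, 0]].
At the point, J = [[6.000, -5.000, 0.000], [22.500, -6.000, -15.000], [2.000, -11.000, 0.000]] (det J = -840.000).
Solving J·Δ = −F gives Δ = (1.696, -0.964, -1.236).
Then the next iterate is (x, y, z)₁ = (-1.304, 1.036, 1.264).

(-1.304, 1.036, 1.264)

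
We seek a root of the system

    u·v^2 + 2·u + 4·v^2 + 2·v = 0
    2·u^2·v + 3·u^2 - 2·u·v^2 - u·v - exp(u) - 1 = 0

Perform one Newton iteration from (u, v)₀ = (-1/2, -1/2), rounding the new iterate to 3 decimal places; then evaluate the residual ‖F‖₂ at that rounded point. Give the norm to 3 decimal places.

At (-1/2, -1/2): F = (-1.125, -1.10653).
Jacobian J = [[v^2 + 2, 2·u·v + 8·v + 2], [4·u·v + 6·u - 2·v^2 - v - exp(u), 2·u^2 - 4·u·v - u]].
At the point, J = [[2.250, -1.500], [-2.60653, 0.000]] (det J = -3.90980).
Solving J·Δ = −F gives Δ = (-0.425, -1.387).
Then the next iterate is (u, v)₁ = (-0.925, -1.887).
Re-evaluating at (-0.925, -1.887): F = (5.32536, 2.78316), so ‖F‖₂ = 6.009.

6.009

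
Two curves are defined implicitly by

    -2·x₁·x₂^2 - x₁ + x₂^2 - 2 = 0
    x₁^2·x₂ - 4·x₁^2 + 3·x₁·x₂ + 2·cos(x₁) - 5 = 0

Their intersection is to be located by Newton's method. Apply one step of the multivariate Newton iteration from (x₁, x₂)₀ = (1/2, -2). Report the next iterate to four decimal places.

At (1/2, -2): F = (-2.5000, -7.744835).
Jacobian J = [[-2·x₂^2 - 1, -4·x₁·x₂ + 2·x₂], [2·x₁·x₂ - 8·x₁ + 3·x₂ - 2·sin(x₁), x₁^2 + 3·x₁]].
At the point, J = [[-9.0000, 0.0000], [-12.958851, 1.7500]] (det J = -15.7500).
Solving J·Δ = −F gives Δ = (-0.2778, 2.3687).
Then the next iterate is (x₁, x₂)₁ = (0.2222, 0.3687).

(0.2222, 0.3687)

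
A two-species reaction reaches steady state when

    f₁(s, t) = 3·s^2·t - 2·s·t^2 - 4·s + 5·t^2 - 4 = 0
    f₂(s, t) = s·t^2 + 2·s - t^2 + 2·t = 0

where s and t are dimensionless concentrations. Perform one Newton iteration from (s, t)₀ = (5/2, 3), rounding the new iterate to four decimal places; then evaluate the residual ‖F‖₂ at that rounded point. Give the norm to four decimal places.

7.8437

At (5/2, 3): F = (42.2500, 24.5000).
Jacobian J = [[6·s·t - 2·t^2 - 4, 3·s^2 - 4·s·t + 10·t], [t^2 + 2, 2·s·t - 2·t + 2]].
At the point, J = [[23.0000, 18.7500], [11.0000, 11.0000]] (det J = 46.7500).
Solving J·Δ = −F gives Δ = (-0.1150, -2.1123).
Then the next iterate is (s, t)₁ = (2.3850, 0.8877).
Re-evaluating at (2.3850, 0.8877): F = (1.789555, 7.636796), so ‖F‖₂ = 7.8437.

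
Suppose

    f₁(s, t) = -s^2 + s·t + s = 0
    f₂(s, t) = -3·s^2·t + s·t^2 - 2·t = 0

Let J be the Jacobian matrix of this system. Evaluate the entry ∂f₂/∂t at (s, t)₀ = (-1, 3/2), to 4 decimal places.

-8.0000

∂f₂/∂t = -3·s^2 + 2·s·t - 2.
At (-1, 3/2) this is -8.0000.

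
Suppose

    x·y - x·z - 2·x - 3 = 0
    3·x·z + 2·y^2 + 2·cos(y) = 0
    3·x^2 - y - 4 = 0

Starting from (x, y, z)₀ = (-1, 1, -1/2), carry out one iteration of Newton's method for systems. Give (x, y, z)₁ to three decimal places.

(0.415, -9.492, -7.784)

At (-1, 1, -1/2): F = (-2.500, 4.58060, -2.000).
Jacobian J = [[y - z - 2, x, -x], [3·z, 4·y - 2·sin(y), 3·x], [6·x, -1, 0]].
At the point, J = [[-0.500, -1.000, 1.000], [-1.500, 2.31706, -3.000], [-6.000, -1.000, 0.000]] (det J = -1.09765).
Solving J·Δ = −F gives Δ = (1.415, -10.492, -7.284).
Then the next iterate is (x, y, z)₁ = (0.415, -9.492, -7.784).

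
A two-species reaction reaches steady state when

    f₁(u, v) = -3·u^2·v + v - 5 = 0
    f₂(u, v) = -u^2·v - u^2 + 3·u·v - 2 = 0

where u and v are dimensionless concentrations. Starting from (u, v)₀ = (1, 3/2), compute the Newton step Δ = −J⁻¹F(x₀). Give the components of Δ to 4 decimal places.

(-0.8421, -0.2105)

At (1, 3/2): F = (-8.0000, 0.0000).
Jacobian J = [[-6·u·v, -3·u^2 + 1], [-2·u·v - 2·u + 3·v, -u^2 + 3·u]].
At the point, J = [[-9.0000, -2.0000], [-0.5000, 2.0000]] (det J = -19.0000).
Solving J·Δ = −F gives Δ = (-0.8421, -0.2105).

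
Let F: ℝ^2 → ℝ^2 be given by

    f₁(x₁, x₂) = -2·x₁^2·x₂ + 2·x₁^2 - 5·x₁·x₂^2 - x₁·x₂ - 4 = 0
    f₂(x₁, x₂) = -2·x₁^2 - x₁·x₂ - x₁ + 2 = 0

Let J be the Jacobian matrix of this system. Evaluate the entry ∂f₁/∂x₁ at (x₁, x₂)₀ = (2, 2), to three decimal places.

-30.000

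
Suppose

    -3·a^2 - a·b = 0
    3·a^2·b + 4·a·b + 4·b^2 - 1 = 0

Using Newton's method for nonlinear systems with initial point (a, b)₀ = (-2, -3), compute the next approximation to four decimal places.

(-1.0977, -0.7672)

At (-2, -3): F = (-18.0000, 23.0000).
Jacobian J = [[-6·a - b, -a], [6·a·b + 4·b, 3·a^2 + 4·a + 8·b]].
At the point, J = [[15.0000, 2.0000], [24.0000, -20.0000]] (det J = -348.0000).
Solving J·Δ = −F gives Δ = (0.9023, 2.2328).
Then the next iterate is (a, b)₁ = (-1.0977, -0.7672).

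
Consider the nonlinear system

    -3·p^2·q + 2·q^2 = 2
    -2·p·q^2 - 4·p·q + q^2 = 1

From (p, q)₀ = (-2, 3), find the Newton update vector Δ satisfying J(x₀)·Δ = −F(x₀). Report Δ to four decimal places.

At (-2, 3): F = (-20.0000, 68.0000).
Jacobian J = [[-6·p·q, -3·p^2 + 4·q], [-2·q^2 - 4·q, -4·p·q - 4·p + 2·q]].
At the point, J = [[36.0000, 0.0000], [-30.0000, 38.0000]] (det J = 1368.0000).
Solving J·Δ = −F gives Δ = (0.5556, -1.3509).

(0.5556, -1.3509)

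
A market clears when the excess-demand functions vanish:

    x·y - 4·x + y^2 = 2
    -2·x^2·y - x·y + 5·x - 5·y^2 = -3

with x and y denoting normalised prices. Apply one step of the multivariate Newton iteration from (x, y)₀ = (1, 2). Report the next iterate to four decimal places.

At (1, 2): F = (0.0000, -18.0000).
Jacobian J = [[y - 4, x + 2·y], [-4·x·y - y + 5, -2·x^2 - x - 10·y]].
At the point, J = [[-2.0000, 5.0000], [-5.0000, -23.0000]] (det J = 71.0000).
Solving J·Δ = −F gives Δ = (-1.2676, -0.5070).
Then the next iterate is (x, y)₁ = (-0.2676, 1.4930).

(-0.2676, 1.4930)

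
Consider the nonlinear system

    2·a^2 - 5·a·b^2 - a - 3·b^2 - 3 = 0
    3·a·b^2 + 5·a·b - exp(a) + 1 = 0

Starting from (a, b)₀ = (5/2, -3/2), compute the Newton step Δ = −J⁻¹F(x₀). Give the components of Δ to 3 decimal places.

(-1.420, 0.531)

At (5/2, -3/2): F = (-27.875, -13.05749).
Jacobian J = [[4·a - 5·b^2 - 1, -10·a·b - 6·b], [3·b^2 + 5·b - exp(a), 6·a·b + 5·a]].
At the point, J = [[-2.250, 46.500], [-12.93249, -10.000]] (det J = 623.86097).
Solving J·Δ = −F gives Δ = (-1.420, 0.531).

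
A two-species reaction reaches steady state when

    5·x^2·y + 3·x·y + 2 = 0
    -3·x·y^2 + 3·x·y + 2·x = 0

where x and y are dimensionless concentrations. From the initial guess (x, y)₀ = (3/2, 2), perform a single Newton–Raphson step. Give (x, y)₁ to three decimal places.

At (3/2, 2): F = (33.500, -6.000).
Jacobian J = [[10·x·y + 3·y, 5·x^2 + 3·x], [-3·y^2 + 3·y + 2, -6·x·y + 3·x]].
At the point, J = [[36.000, 15.750], [-4.000, -13.500]] (det J = -423.000).
Solving J·Δ = −F gives Δ = (-0.846, -0.194).
Then the next iterate is (x, y)₁ = (0.654, 1.806).

(0.654, 1.806)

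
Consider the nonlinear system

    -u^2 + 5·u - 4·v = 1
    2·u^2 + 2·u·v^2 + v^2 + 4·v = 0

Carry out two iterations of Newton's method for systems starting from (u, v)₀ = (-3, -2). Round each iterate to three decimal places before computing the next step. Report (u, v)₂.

At (-3, -2): F = (-17.000, -10.000).
Jacobian J = [[-2·u + 5, -4], [4·u + 2·v^2, 4·u·v + 2·v + 4]].
At the point, J = [[11.000, -4.000], [-4.000, 24.000]] (det J = 248.000).
Solving J·Δ = −F gives Δ = (1.806, 0.718).
Then the next iterate is (u, v)₁ = (-1.194, -1.282).
Round to (-1.194, -1.282) and repeat: F = (-3.26764, -4.55794), J = [[7.388, -4.000], [-1.48895, 7.55883]].
Δ = (0.861, 0.773), so (u, v)₂ = (-0.333, -0.509).

(-0.333, -0.509)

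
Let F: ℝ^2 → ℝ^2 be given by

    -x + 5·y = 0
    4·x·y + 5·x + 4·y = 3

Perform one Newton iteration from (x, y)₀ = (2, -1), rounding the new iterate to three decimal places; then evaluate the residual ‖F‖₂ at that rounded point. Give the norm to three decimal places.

9.801

At (2, -1): F = (-7.000, -5.000).
Jacobian J = [[-1, 5], [4·y + 5, 4·x + 4]].
At the point, J = [[-1.000, 5.000], [1.000, 12.000]] (det J = -17.000).
Solving J·Δ = −F gives Δ = (-3.471, 0.706).
Then the next iterate is (x, y)₁ = (-1.471, -0.294).
Re-evaluating at (-1.471, -0.294): F = (0.001, -9.80110), so ‖F‖₂ = 9.801.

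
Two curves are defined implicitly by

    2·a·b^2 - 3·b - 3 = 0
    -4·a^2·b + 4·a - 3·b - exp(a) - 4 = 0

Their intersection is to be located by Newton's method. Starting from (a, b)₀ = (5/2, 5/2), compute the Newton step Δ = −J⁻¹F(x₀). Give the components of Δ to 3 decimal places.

(-1.177, -0.274)

At (5/2, 5/2): F = (20.750, -76.18249).
Jacobian J = [[2·b^2, 4·a·b - 3], [-8·a·b - exp(a) + 4, -4·a^2 - 3]].
At the point, J = [[12.500, 22.000], [-58.18249, -28.000]] (det J = 930.01487).
Solving J·Δ = −F gives Δ = (-1.177, -0.274).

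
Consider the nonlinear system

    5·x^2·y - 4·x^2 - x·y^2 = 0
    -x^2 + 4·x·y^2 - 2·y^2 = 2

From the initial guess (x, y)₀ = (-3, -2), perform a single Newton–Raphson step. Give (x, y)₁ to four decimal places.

(-1.8884, -1.2403)

At (-3, -2): F = (-114.0000, -67.0000).
Jacobian J = [[10·x·y - 8·x - y^2, 5·x^2 - 2·x·y], [-2·x + 4·y^2, 8·x·y - 4·y]].
At the point, J = [[80.0000, 33.0000], [22.0000, 56.0000]] (det J = 3754.0000).
Solving J·Δ = −F gives Δ = (1.1116, 0.7597).
Then the next iterate is (x, y)₁ = (-1.8884, -1.2403).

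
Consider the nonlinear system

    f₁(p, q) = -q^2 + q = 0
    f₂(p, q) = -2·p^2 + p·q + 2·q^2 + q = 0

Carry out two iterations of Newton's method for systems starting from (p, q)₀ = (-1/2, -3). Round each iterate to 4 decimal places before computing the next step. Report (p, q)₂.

(-1.9693, -0.4629)

At (-1/2, -3): F = (-12.0000, 16.0000).
Jacobian J = [[0, -2·q + 1], [-4·p + q, p + 4·q + 1]].
At the point, J = [[0.0000, 7.0000], [-1.0000, -11.5000]] (det J = 7.0000).
Solving J·Δ = −F gives Δ = (-3.7143, 1.7143).
Then the next iterate is (p, q)₁ = (-4.2143, -1.2857).
Round to (-4.2143, -1.2857) and repeat: F = (-2.938724, -28.081974), J = [[0.0000, 3.5714], [15.5715, -8.3571]].
Δ = (2.2450, 0.8228), so (p, q)₂ = (-1.9693, -0.4629).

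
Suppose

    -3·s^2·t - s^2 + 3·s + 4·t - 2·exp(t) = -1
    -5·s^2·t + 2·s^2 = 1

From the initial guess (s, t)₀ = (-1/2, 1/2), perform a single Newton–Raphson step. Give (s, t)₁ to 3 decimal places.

At (-1/2, 1/2): F = (-2.42244, -1.125).
Jacobian J = [[-6·s·t - 2·s + 3, -3·s^2 - 2·exp(t) + 4], [-10·s·t + 4·s, -5·s^2]].
At the point, J = [[5.500, -0.04744], [0.500, -1.250]] (det J = -6.85128).
Solving J·Δ = −F gives Δ = (0.434, -0.726).
Then the next iterate is (s, t)₁ = (-0.066, -0.226).

(-0.066, -0.226)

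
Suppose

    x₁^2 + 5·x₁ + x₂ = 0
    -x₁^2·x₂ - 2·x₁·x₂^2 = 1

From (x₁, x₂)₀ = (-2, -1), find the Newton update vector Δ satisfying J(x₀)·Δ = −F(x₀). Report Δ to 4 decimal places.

(12.8333, -5.8333)

At (-2, -1): F = (-7.0000, 7.0000).
Jacobian J = [[2·x₁ + 5, 1], [-2·x₁·x₂ - 2·x₂^2, -x₁^2 - 4·x₁·x₂]].
At the point, J = [[1.0000, 1.0000], [-6.0000, -12.0000]] (det J = -6.0000).
Solving J·Δ = −F gives Δ = (12.8333, -5.8333).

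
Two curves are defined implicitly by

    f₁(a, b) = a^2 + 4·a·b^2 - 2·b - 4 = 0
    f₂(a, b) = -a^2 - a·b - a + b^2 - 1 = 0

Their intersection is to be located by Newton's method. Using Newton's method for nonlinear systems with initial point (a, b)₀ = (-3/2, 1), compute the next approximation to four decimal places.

(-0.1500, 0.4000)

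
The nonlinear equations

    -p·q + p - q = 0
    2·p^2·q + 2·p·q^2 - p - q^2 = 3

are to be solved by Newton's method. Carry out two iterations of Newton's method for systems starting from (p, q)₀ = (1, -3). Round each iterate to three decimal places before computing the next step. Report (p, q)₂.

At (1, -3): F = (7.000, -1.000).
Jacobian J = [[-q + 1, -p - 1], [4·p·q + 2·q^2 - 1, 2·p^2 + 4·p·q - 2·q]].
At the point, J = [[4.000, -2.000], [5.000, -4.000]] (det J = -6.000).
Solving J·Δ = −F gives Δ = (-5.000, -6.500).
Then the next iterate is (p, q)₁ = (-4.000, -9.500).
Round to (-4.000, -9.500) and repeat: F = (-32.500, -1115.250), J = [[10.500, 3.000], [331.500, 203.000]].
Δ = (2.860, 0.824), so (p, q)₂ = (-1.140, -8.676).

(-1.140, -8.676)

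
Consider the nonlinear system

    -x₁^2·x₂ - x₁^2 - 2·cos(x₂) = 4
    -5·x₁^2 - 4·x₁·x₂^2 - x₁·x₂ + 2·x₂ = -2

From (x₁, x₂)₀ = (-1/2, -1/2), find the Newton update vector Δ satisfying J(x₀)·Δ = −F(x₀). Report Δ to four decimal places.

At (-1/2, -1/2): F = (-5.880165, 0.0000).
Jacobian J = [[-2·x₁·x₂ - 2·x₁, -x₁^2 + 2·sin(x₂)], [-10·x₁ - 4·x₂^2 - x₂, -8·x₁·x₂ - x₁ + 2]].
At the point, J = [[0.5000, -1.208851], [4.5000, 0.5000]] (det J = 5.689830).
Solving J·Δ = −F gives Δ = (0.5167, -4.6505).

(0.5167, -4.6505)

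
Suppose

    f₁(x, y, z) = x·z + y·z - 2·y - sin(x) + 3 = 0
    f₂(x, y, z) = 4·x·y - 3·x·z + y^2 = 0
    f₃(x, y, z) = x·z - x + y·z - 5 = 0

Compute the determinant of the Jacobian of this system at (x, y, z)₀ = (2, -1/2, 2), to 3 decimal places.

J = [[z - cos(x), z - 2, x + y], [4·y - 3·z, 4·x + 2·y, -3·x], [z - 1, z, x + y]].
At the point, J = [[2.41615, 0.000, 1.500], [-8.000, 7.000, -6.000], [1.000, 2.000, 1.500]].
det J = 19.863.

19.863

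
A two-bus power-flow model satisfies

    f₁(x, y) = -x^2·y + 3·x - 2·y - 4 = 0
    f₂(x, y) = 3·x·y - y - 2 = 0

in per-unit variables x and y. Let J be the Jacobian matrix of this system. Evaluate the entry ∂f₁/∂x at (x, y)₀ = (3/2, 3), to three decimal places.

∂f₁/∂x = -2·x·y + 3.
At (3/2, 3) this is -6.000.

-6.000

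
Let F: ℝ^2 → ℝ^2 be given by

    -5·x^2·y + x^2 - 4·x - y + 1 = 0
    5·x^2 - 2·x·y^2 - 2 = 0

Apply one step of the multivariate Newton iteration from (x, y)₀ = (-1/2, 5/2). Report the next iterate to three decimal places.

(-0.233, 2.333)

At (-1/2, 5/2): F = (-2.375, 5.500).
Jacobian J = [[-10·x·y + 2·x - 4, -5·x^2 - 1], [10·x - 2·y^2, -4·x·y]].
At the point, J = [[7.500, -2.250], [-17.500, 5.000]] (det J = -1.875).
Solving J·Δ = −F gives Δ = (0.267, -0.167).
Then the next iterate is (x, y)₁ = (-0.233, 2.333).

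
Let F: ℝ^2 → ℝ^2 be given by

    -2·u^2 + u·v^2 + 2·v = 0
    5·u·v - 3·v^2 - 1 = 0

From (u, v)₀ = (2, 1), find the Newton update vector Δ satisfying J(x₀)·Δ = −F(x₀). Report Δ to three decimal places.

At (2, 1): F = (-4.000, 6.000).
Jacobian J = [[-4·u + v^2, 2·u·v + 2], [5·v, 5·u - 6·v]].
At the point, J = [[-7.000, 6.000], [5.000, 4.000]] (det J = -58.000).
Solving J·Δ = −F gives Δ = (-0.897, -0.379).

(-0.897, -0.379)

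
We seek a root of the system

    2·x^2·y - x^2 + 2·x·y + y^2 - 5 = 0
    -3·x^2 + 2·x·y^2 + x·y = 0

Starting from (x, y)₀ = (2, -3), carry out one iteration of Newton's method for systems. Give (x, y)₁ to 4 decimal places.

At (2, -3): F = (-36.0000, 18.0000).
Jacobian J = [[4·x·y - 2·x + 2·y, 2·x^2 + 2·x + 2·y], [-6·x + 2·y^2 + y, 4·x·y + x]].
At the point, J = [[-34.0000, 6.0000], [3.0000, -22.0000]] (det J = 730.0000).
Solving J·Δ = −F gives Δ = (-0.9370, 0.6904).
Then the next iterate is (x, y)₁ = (1.0630, -2.3096).

(1.0630, -2.3096)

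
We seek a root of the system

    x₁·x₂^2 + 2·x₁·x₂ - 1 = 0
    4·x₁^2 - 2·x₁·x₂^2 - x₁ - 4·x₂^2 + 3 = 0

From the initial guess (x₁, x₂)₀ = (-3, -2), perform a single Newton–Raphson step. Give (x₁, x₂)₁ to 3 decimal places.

At (-3, -2): F = (-1.000, 50.000).
Jacobian J = [[x₂^2 + 2·x₂, 2·x₁·x₂ + 2·x₁], [8·x₁ - 2·x₂^2 - 1, -4·x₁·x₂ - 8·x₂]].
At the point, J = [[0.000, 6.000], [-33.000, -8.000]] (det J = 198.000).
Solving J·Δ = −F gives Δ = (1.475, 0.167).
Then the next iterate is (x₁, x₂)₁ = (-1.525, -1.833).

(-1.525, -1.833)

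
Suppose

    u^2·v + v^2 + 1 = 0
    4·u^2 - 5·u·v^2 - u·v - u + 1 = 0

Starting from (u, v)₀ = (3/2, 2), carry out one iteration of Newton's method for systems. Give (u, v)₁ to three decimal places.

At (3/2, 2): F = (9.500, -24.500).
Jacobian J = [[2·u·v, u^2 + 2·v], [8·u - 5·v^2 - v - 1, -10·u·v - u]].
At the point, J = [[6.000, 6.250], [-11.000, -31.500]] (det J = -120.250).
Solving J·Δ = −F gives Δ = (-1.215, -0.353).
Then the next iterate is (u, v)₁ = (0.285, 1.647).

(0.285, 1.647)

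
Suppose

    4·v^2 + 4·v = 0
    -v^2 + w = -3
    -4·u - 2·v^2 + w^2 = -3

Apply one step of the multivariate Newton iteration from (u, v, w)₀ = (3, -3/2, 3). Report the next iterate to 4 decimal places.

At (3, -3/2, 3): F = (3.0000, 3.7500, -4.5000).
Jacobian J = [[0, 8·v + 4, 0], [0, -2·v, 1], [-4, -4·v, 2·w]].
At the point, J = [[0.0000, -8.0000, 0.0000], [0.0000, 3.0000, 1.0000], [-4.0000, 6.0000, 6.0000]] (det J = 32.0000).
Solving J·Δ = −F gives Δ = (-7.8750, 0.3750, -4.8750).
Then the next iterate is (u, v, w)₁ = (-4.8750, -1.1250, -1.8750).

(-4.8750, -1.1250, -1.8750)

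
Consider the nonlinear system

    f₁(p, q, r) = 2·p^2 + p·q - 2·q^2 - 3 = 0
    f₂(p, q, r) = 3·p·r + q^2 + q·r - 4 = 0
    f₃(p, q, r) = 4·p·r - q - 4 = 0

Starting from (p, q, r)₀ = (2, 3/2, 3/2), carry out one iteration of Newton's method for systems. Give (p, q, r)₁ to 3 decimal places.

(1.307, 0.730, 1.111)

At (2, 3/2, 3/2): F = (3.500, 9.500, 6.500).
Jacobian J = [[4·p + q, p - 4·q, 0], [3·r, 2·q + r, 3·p + q], [4·r, -1, 4·p]].
At the point, J = [[9.500, -4.000, 0.000], [4.500, 4.500, 7.500], [6.000, -1.000, 8.000]] (det J = 377.250).
Solving J·Δ = −F gives Δ = (-0.693, -0.770, -0.389).
Then the next iterate is (p, q, r)₁ = (1.307, 0.730, 1.111).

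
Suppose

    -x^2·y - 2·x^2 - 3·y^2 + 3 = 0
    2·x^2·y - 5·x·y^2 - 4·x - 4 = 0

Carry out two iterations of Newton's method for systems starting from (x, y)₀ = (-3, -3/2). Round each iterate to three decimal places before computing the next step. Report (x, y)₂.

(-0.607, -1.005)

At (-3, -3/2): F = (-8.250, 14.750).
Jacobian J = [[-2·x·y - 4·x, -x^2 - 6·y], [4·x·y - 5·y^2 - 4, 2·x^2 - 10·x·y]].
At the point, J = [[3.000, 0.000], [2.750, -27.000]] (det J = -81.000).
Solving J·Δ = −F gives Δ = (2.750, 0.826).
Then the next iterate is (x, y)₁ = (-0.250, -0.674).
Round to (-0.250, -0.674) and repeat: F = (1.55430, -2.51640), J = [[0.663, 3.98150], [-5.59738, -1.560]].
Δ = (-0.357, -0.331), so (x, y)₂ = (-0.607, -1.005).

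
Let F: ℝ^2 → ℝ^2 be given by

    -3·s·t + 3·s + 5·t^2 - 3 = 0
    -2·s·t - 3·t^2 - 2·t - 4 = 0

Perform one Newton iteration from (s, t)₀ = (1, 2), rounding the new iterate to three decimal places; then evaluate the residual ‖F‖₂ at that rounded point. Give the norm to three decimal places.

At (1, 2): F = (14.000, -24.000).
Jacobian J = [[-3·t + 3, -3·s + 10·t], [-2·t, -2·s - 6·t - 2]].
At the point, J = [[-3.000, 17.000], [-4.000, -16.000]] (det J = 116.000).
Solving J·Δ = −F gives Δ = (-1.586, -1.103).
Then the next iterate is (s, t)₁ = (-0.586, 0.897).
Re-evaluating at (-0.586, 0.897): F = (0.84197, -7.15654), so ‖F‖₂ = 7.206.

7.206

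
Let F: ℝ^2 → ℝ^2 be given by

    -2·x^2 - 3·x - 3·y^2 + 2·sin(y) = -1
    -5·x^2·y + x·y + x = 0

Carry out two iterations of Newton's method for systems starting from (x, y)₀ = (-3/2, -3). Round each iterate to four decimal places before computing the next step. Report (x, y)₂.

(-0.8603, -0.7683)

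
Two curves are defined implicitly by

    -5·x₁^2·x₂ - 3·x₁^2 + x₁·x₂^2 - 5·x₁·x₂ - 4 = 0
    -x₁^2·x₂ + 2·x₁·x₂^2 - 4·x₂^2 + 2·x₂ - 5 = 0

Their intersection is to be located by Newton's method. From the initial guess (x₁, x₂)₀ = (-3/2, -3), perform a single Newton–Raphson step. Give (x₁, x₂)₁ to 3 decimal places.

At (-3/2, -3): F = (-13.000, -67.250).
Jacobian J = [[-10·x₁·x₂ - 6·x₁ + x₂^2 - 5·x₂, -5·x₁^2 + 2·x₁·x₂ - 5·x₁], [-2·x₁·x₂ + 2·x₂^2, -x₁^2 + 4·x₁·x₂ - 8·x₂ + 2]].
At the point, J = [[-12.000, 5.250], [9.000, 41.750]] (det J = -548.250).
Solving J·Δ = −F gives Δ = (-0.346, 1.685).
Then the next iterate is (x₁, x₂)₁ = (-1.846, -1.315).

(-1.846, -1.315)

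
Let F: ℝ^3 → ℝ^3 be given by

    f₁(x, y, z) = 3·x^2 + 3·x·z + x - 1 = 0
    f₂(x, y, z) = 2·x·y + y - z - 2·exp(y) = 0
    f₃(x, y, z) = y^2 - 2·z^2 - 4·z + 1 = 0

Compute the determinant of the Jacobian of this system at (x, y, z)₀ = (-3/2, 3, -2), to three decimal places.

2115.580

J = [[6·x + 3·z + 1, 0, 3·x], [2·y, 2·x - 2·exp(y) + 1, -1], [0, 2·y, -4·z - 4]].
At the point, J = [[-14.000, 0.000, -4.500], [6.000, -42.17107, -1.000], [0.000, 6.000, 4.000]].
det J = 2115.580.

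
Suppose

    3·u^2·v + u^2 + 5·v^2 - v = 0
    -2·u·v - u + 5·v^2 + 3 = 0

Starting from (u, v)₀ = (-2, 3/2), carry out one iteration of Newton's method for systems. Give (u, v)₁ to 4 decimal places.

(-1.9212, 0.3455)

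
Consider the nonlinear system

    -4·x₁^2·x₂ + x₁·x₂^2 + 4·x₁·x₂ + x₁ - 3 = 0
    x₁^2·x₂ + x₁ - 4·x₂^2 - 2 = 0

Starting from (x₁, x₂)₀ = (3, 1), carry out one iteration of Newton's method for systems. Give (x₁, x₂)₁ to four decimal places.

At (3, 1): F = (-21.0000, 6.0000).
Jacobian J = [[-8·x₁·x₂ + x₂^2 + 4·x₂ + 1, -4·x₁^2 + 2·x₁·x₂ + 4·x₁], [2·x₁·x₂ + 1, x₁^2 - 8·x₂]].
At the point, J = [[-18.0000, -18.0000], [7.0000, 1.0000]] (det J = 108.0000).
Solving J·Δ = −F gives Δ = (-0.8056, -0.3611).
Then the next iterate is (x₁, x₂)₁ = (2.1944, 0.6389).

(2.1944, 0.6389)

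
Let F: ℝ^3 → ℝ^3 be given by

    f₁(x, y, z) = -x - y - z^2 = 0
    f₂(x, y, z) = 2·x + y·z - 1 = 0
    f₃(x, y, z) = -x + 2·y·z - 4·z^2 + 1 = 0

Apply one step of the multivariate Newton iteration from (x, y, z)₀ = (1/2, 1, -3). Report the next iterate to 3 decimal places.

(-1.800, -1.200, -2.000)

At (1/2, 1, -3): F = (-10.500, -3.000, -41.500).
Jacobian J = [[-1, -1, -2·z], [2, z, y], [-1, 2·z, 2·y - 8·z]].
At the point, J = [[-1.000, -1.000, 6.000], [2.000, -3.000, 1.000], [-1.000, -6.000, 26.000]] (det J = 35.000).
Solving J·Δ = −F gives Δ = (-2.300, -2.200, 1.000).
Then the next iterate is (x, y, z)₁ = (-1.800, -1.200, -2.000).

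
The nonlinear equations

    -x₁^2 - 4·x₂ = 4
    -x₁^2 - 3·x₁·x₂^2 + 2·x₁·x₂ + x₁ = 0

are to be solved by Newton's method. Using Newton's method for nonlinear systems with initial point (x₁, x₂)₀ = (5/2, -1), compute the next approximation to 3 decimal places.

At (5/2, -1): F = (-6.250, -16.250).
Jacobian J = [[-2·x₁, -4], [-2·x₁ - 3·x₂^2 + 2·x₂ + 1, -6·x₁·x₂ + 2·x₁]].
At the point, J = [[-5.000, -4.000], [-9.000, 20.000]] (det J = -136.000).
Solving J·Δ = −F gives Δ = (-1.397, 0.184).
Then the next iterate is (x₁, x₂)₁ = (1.103, -0.816).

(1.103, -0.816)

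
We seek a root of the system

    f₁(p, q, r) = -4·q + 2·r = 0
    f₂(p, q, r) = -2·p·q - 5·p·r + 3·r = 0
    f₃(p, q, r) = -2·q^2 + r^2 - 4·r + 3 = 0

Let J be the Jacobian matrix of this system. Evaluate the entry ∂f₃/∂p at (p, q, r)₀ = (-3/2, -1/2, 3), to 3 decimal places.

∂f₃/∂p = 0.
At (-3/2, -1/2, 3) this is 0.000.

0.000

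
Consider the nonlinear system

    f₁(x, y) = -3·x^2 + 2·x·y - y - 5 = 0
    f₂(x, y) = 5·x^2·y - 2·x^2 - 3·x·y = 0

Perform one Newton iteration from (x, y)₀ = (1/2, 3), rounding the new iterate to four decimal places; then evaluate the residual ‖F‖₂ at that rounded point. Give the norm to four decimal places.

623.7624

At (1/2, 3): F = (-5.7500, -1.2500).
Jacobian J = [[-6·x + 2·y, 2·x - 1], [10·x·y - 4·x - 3·y, 5·x^2 - 3·x]].
At the point, J = [[3.0000, 0.0000], [4.0000, -0.2500]] (det J = -0.7500).
Solving J·Δ = −F gives Δ = (1.9167, 25.6667).
Then the next iterate is (x, y)₁ = (2.4167, 28.6667).
Re-evaluating at (2.4167, 28.6667): F = (87.369611, 617.613228), so ‖F‖₂ = 623.7624.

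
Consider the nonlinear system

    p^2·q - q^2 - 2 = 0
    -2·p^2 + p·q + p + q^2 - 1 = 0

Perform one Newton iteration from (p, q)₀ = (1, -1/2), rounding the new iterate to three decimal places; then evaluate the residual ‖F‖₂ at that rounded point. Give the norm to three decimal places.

At (1, -1/2): F = (-2.750, -2.250).
Jacobian J = [[2·p·q, p^2 - 2·q], [-4·p + q + 1, p + 2·q]].
At the point, J = [[-1.000, 2.000], [-3.500, 0.000]] (det J = 7.000).
Solving J·Δ = −F gives Δ = (-0.643, 1.054).
Then the next iterate is (p, q)₁ = (0.357, 0.554).
Re-evaluating at (0.357, 0.554): F = (-2.23631, -0.39320), so ‖F‖₂ = 2.271.

2.271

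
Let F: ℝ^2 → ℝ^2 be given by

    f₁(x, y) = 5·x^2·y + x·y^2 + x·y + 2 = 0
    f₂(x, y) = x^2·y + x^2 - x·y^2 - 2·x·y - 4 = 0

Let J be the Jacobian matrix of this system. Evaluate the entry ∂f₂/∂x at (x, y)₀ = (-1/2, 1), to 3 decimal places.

∂f₂/∂x = 2·x·y + 2·x - y^2 - 2·y.
At (-1/2, 1) this is -5.000.

-5.000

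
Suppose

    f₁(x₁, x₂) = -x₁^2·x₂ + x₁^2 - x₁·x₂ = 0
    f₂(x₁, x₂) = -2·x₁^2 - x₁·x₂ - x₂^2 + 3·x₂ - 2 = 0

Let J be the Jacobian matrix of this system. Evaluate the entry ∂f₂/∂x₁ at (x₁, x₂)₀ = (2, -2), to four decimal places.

∂f₂/∂x₁ = -4·x₁ - x₂.
At (2, -2) this is -6.0000.

-6.0000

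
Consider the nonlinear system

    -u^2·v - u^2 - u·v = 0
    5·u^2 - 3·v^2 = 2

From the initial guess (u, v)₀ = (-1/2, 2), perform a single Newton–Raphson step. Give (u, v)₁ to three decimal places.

(-0.483, 0.930)

At (-1/2, 2): F = (0.250, -12.750).
Jacobian J = [[-2·u·v - 2·u - v, -u^2 - u], [10·u, -6·v]].
At the point, J = [[1.000, 0.250], [-5.000, -12.000]] (det J = -10.750).
Solving J·Δ = −F gives Δ = (0.017, -1.070).
Then the next iterate is (u, v)₁ = (-0.483, 0.930).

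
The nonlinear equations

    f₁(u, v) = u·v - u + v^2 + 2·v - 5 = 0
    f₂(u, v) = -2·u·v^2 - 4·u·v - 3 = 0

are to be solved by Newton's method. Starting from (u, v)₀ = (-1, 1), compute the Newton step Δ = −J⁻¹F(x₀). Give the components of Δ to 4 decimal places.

At (-1, 1): F = (-2.0000, 3.0000).
Jacobian J = [[v - 1, u + 2·v + 2], [-2·v^2 - 4·v, -4·u·v - 4·u]].
At the point, J = [[0.0000, 3.0000], [-6.0000, 8.0000]] (det J = 18.0000).
Solving J·Δ = −F gives Δ = (1.3889, 0.6667).

(1.3889, 0.6667)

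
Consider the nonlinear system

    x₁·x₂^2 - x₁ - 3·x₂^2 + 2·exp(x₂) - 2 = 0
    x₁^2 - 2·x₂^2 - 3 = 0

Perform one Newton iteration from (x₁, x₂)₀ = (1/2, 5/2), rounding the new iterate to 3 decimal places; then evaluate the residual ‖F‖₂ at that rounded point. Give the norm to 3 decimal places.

1.165

At (1/2, 5/2): F = (6.23999, -15.250).
Jacobian J = [[x₂^2 - 1, 2·x₁·x₂ - 6·x₂ + 2·exp(x₂)], [2·x₁, -4·x₂]].
At the point, J = [[5.250, 11.86499], [1.000, -10.000]] (det J = -64.36499).
Solving J·Δ = −F gives Δ = (1.842, -1.341).
Then the next iterate is (x₁, x₂)₁ = (2.342, 1.159).
Re-evaluating at (2.342, 1.159): F = (1.14761, -0.20160), so ‖F‖₂ = 1.165.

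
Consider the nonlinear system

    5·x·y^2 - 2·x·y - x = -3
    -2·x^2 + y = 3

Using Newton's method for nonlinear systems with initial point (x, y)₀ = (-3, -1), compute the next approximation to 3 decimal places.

At (-3, -1): F = (-15.000, -22.000).
Jacobian J = [[5·y^2 - 2·y - 1, 10·x·y - 2·x], [-4·x, 1]].
At the point, J = [[6.000, 36.000], [12.000, 1.000]] (det J = -426.000).
Solving J·Δ = −F gives Δ = (1.824, 0.113).
Then the next iterate is (x, y)₁ = (-1.176, -0.887).

(-1.176, -0.887)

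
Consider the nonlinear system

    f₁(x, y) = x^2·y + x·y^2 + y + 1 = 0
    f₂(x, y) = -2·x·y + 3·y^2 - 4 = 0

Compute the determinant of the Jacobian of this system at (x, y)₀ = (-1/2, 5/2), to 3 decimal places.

J = [[2·x·y + y^2, x^2 + 2·x·y + 1], [-2·y, -2·x + 6·y]].
At the point, J = [[3.750, -1.250], [-5.000, 16.000]].
det J = 53.750.

53.750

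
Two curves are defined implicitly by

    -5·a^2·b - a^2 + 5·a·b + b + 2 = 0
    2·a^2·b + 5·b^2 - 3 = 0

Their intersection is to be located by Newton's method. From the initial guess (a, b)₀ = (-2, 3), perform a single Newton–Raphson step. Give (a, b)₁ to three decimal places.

(-1.363, 1.665)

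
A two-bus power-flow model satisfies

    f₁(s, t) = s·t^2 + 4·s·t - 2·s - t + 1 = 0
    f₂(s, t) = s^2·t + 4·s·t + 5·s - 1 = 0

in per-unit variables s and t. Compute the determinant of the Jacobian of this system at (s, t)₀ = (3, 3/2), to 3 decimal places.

-268.750

J = [[t^2 + 4·t - 2, 2·s·t + 4·s - 1], [2·s·t + 4·t + 5, s^2 + 4·s]].
At the point, J = [[6.250, 20.000], [20.000, 21.000]].
det J = -268.750.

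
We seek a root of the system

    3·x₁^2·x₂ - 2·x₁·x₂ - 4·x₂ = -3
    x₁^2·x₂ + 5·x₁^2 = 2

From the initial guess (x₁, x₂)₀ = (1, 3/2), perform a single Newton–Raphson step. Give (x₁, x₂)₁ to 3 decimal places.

At (1, 3/2): F = (-1.500, 4.500).
Jacobian J = [[6·x₁·x₂ - 2·x₂, 3·x₁^2 - 2·x₁ - 4], [2·x₁·x₂ + 10·x₁, x₁^2]].
At the point, J = [[6.000, -3.000], [13.000, 1.000]] (det J = 45.000).
Solving J·Δ = −F gives Δ = (-0.267, -1.033).
Then the next iterate is (x₁, x₂)₁ = (0.733, 0.467).

(0.733, 0.467)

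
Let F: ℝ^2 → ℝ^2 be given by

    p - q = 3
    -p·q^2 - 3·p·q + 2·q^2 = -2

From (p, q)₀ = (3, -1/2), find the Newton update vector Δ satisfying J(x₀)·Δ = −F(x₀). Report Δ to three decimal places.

(0.333, 0.833)

At (3, -1/2): F = (0.500, 6.250).
Jacobian J = [[1, -1], [-q^2 - 3·q, -2·p·q - 3·p + 4·q]].
At the point, J = [[1.000, -1.000], [1.250, -8.000]] (det J = -6.750).
Solving J·Δ = −F gives Δ = (0.333, 0.833).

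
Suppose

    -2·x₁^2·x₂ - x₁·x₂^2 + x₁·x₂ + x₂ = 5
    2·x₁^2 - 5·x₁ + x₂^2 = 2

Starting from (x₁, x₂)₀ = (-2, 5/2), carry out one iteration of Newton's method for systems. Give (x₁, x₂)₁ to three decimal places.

At (-2, 5/2): F = (-15.000, 22.250).
Jacobian J = [[-4·x₁·x₂ - x₂^2 + x₂, -2·x₁^2 - 2·x₁·x₂ + x₁ + 1], [4·x₁ - 5, 2·x₂]].
At the point, J = [[16.250, 1.000], [-13.000, 5.000]] (det J = 94.250).
Solving J·Δ = −F gives Δ = (1.032, -1.767).
Then the next iterate is (x₁, x₂)₁ = (-0.968, 0.733).

(-0.968, 0.733)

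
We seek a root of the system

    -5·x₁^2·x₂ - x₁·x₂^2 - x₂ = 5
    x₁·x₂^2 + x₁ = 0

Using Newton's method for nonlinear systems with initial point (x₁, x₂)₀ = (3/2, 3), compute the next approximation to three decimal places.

(0.847, 2.059)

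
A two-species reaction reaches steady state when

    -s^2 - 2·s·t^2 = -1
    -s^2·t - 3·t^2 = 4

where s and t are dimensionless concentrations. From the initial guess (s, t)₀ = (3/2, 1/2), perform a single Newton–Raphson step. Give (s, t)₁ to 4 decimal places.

At (3/2, 1/2): F = (-2.0000, -5.8750).
Jacobian J = [[-2·s - 2·t^2, -4·s·t], [-2·s·t, -s^2 - 6·t]].
At the point, J = [[-3.5000, -3.0000], [-1.5000, -5.2500]] (det J = 13.8750).
Solving J·Δ = −F gives Δ = (0.5135, -1.2658).
Then the next iterate is (s, t)₁ = (2.0135, -0.7658).

(2.0135, -0.7658)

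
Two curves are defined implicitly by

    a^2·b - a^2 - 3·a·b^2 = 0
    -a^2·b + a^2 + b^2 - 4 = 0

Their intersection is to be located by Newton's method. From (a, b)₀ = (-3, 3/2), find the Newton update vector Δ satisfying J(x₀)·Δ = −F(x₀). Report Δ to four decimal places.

At (-3, 3/2): F = (24.7500, -6.2500).
Jacobian J = [[2·a·b - 2·a - 3·b^2, a^2 - 6·a·b], [-2·a·b + 2·a, -a^2 + 2·b]].
At the point, J = [[-9.7500, 36.0000], [3.0000, -6.0000]] (det J = -49.5000).
Solving J·Δ = −F gives Δ = (1.5455, -0.2689).

(1.5455, -0.2689)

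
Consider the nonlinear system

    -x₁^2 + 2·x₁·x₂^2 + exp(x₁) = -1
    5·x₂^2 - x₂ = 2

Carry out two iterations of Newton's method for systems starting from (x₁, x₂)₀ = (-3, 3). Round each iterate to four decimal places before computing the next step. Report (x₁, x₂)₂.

(-1.7041, 0.9952)

At (-3, 3): F = (-61.950213, 40.0000).
Jacobian J = [[-2·x₁ + 2·x₂^2 + exp(x₁), 4·x₁·x₂], [0, 10·x₂ - 1]].
At the point, J = [[24.049787, -36.0000], [0.0000, 29.0000]] (det J = 697.443825).
Solving J·Δ = −F gives Δ = (0.5112, -1.3793).
Then the next iterate is (x₁, x₂)₁ = (-2.4888, 1.6207).
Round to (-2.4888, 1.6207) and repeat: F = (-18.185621, 9.512642), J = [[10.313946, -16.134393], [0.0000, 15.2070]].
Δ = (0.7847, -0.6255), so (x₁, x₂)₂ = (-1.7041, 0.9952).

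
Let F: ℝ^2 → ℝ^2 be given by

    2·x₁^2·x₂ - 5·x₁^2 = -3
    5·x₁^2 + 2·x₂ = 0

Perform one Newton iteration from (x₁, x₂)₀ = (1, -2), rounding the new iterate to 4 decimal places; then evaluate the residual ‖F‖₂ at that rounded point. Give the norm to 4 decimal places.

At (1, -2): F = (-6.0000, 1.0000).
Jacobian J = [[4·x₁·x₂ - 10·x₁, 2·x₁^2], [10·x₁, 2]].
At the point, J = [[-18.0000, 2.0000], [10.0000, 2.0000]] (det J = -56.0000).
Solving J·Δ = −F gives Δ = (-0.2500, 0.7500).
Then the next iterate is (x₁, x₂)₁ = (0.7500, -1.2500).
Re-evaluating at (0.7500, -1.2500): F = (-1.218750, 0.3125), so ‖F‖₂ = 1.2582.

1.2582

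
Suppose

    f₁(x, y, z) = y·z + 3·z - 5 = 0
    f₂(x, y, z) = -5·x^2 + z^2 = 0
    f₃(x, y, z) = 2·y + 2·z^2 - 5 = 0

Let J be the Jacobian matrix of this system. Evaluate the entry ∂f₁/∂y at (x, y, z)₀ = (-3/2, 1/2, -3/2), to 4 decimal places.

∂f₁/∂y = z.
At (-3/2, 1/2, -3/2) this is -1.5000.

-1.5000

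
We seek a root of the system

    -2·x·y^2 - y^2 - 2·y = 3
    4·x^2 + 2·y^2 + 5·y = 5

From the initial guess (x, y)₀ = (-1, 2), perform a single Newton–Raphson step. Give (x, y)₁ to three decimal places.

(-1.830, 0.182)

At (-1, 2): F = (-3.000, 17.000).
Jacobian J = [[-2·y^2, -4·x·y - 2·y - 2], [8·x, 4·y + 5]].
At the point, J = [[-8.000, 2.000], [-8.000, 13.000]] (det J = -88.000).
Solving J·Δ = −F gives Δ = (-0.830, -1.818).
Then the next iterate is (x, y)₁ = (-1.830, 0.182).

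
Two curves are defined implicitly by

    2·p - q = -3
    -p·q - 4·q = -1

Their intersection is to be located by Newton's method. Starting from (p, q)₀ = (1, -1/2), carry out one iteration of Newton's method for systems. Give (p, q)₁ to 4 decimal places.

(-1.5263, -0.0526)

At (1, -1/2): F = (5.5000, 3.5000).
Jacobian J = [[2, -1], [-q, -p - 4]].
At the point, J = [[2.0000, -1.0000], [0.5000, -5.0000]] (det J = -9.5000).
Solving J·Δ = −F gives Δ = (-2.5263, 0.4474).
Then the next iterate is (p, q)₁ = (-1.5263, -0.0526).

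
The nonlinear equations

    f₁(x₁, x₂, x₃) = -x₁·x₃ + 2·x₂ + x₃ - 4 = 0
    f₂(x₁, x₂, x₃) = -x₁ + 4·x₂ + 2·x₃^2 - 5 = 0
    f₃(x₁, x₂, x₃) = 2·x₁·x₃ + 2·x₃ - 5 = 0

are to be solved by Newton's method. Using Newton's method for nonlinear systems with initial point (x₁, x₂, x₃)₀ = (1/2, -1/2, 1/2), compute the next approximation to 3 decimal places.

(11.500, 5.250, -2.000)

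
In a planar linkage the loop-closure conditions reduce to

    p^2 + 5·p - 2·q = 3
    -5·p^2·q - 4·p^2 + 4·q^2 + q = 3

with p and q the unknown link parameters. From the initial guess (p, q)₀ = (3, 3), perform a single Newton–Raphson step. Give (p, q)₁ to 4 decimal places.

(1.7277, 3.5022)

At (3, 3): F = (15.0000, -135.0000).
Jacobian J = [[2·p + 5, -2], [-10·p·q - 8·p, -5·p^2 + 8·q + 1]].
At the point, J = [[11.0000, -2.0000], [-114.0000, -20.0000]] (det J = -448.0000).
Solving J·Δ = −F gives Δ = (-1.2723, 0.5022).
Then the next iterate is (p, q)₁ = (1.7277, 3.5022).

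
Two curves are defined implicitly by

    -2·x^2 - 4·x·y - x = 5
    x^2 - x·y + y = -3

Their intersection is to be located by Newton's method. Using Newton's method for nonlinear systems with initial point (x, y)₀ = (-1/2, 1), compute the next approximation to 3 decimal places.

(-28.500, -39.500)

At (-1/2, 1): F = (-3.000, 4.750).
Jacobian J = [[-4·x - 4·y - 1, -4·x], [2·x - y, -x + 1]].
At the point, J = [[-3.000, 2.000], [-2.000, 1.500]] (det J = -0.500).
Solving J·Δ = −F gives Δ = (-28.000, -40.500).
Then the next iterate is (x, y)₁ = (-28.500, -39.500).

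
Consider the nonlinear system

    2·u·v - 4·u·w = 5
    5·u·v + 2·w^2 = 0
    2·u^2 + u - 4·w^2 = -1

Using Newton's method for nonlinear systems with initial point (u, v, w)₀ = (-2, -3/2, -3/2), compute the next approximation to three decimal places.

(-0.586, -1.206, -0.508)

At (-2, -3/2, -3/2): F = (-11.000, 19.500, -2.000).
Jacobian J = [[2·v - 4·w, 2·u, -4·u], [5·v, 5·u, 4·w], [4·u + 1, 0, -8·w]].
At the point, J = [[3.000, -4.000, 8.000], [-7.500, -10.000, -6.000], [-7.000, 0.000, 12.000]] (det J = -1448.000).
Solving J·Δ = −F gives Δ = (1.414, 0.294, 0.992).
Then the next iterate is (u, v, w)₁ = (-0.586, -1.206, -0.508).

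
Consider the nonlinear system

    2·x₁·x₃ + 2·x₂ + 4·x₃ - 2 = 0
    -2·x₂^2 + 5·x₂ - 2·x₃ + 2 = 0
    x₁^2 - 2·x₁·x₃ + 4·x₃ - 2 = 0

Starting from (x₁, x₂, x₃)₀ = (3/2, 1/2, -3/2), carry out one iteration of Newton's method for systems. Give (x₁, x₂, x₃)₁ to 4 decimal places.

(1.3915, -0.5660, 0.4009)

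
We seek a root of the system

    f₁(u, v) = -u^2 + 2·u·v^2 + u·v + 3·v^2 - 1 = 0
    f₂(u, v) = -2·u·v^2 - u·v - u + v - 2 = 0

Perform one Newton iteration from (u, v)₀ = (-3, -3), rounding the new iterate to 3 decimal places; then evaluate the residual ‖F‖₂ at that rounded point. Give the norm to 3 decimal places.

15.147

At (-3, -3): F = (-28.000, 43.000).
Jacobian J = [[-2·u + 2·v^2 + v, 4·u·v + u + 6·v], [-2·v^2 - v - 1, -4·u·v - u + 1]].
At the point, J = [[21.000, 15.000], [-16.000, -32.000]] (det J = -432.000).
Solving J·Δ = −F gives Δ = (0.581, 1.053).
Then the next iterate is (u, v)₁ = (-2.419, -1.947).
Re-evaluating at (-2.419, -1.947): F = (-9.10927, 12.10214), so ‖F‖₂ = 15.147.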